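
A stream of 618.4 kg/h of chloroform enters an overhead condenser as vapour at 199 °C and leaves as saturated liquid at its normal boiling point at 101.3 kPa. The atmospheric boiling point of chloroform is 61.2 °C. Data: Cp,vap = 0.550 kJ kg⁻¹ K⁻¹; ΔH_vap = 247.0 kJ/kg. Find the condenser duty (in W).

Q_c = 55400 W

vapour 199→61.2 °C: -75.79 kJ/kg
condensation at 61.2 °C: -247 kJ/kg
Δh = -75.79 + -247 = -322.79 kJ/kg
Q = ṁ·Δh = 618.4 kg/h × -322.79 kJ/kg = -199610 kJ/h
|Q| = 55.448 kW = 55448 W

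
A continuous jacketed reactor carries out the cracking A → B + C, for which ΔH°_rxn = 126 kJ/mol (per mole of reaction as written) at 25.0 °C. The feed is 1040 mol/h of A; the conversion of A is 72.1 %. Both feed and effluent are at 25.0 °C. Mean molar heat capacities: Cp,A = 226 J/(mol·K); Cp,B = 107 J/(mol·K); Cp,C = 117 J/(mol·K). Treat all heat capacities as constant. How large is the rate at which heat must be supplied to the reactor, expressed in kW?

Extent of reaction ξ = 0.721 × 1040 = 749.84 mol/h
Reaction term: ξ·ΔH°_rxn = 749.84 × 126 = 94480 kJ/h
Q = ΔH = 94480 kJ/h = 26.244 kW
Heat supplied = 26.244 kW

Q_in = 26.2 kW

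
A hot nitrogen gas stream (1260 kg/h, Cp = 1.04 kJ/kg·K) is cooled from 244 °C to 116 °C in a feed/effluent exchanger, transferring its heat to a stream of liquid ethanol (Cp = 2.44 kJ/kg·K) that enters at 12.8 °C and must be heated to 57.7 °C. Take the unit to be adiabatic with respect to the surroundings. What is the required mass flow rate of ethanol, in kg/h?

ṁ_c = 1530 kg/h

Heat released by hot stream: Q = 1260 × 1.04 × (244 − 116) = 167730 kJ/h
Energy balance on cold side (adiabatic exchanger): Q = ṁ_c·Cp_c·(T_c,out − T_c,in)
ṁ_c = 167730 / [2.44 × (57.7 − 12.8)] = 1531 kg/h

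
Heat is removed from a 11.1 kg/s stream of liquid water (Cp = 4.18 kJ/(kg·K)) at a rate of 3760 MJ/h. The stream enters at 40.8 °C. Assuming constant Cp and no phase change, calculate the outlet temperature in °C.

Q = 3760 MJ/h = 1044.4 kJ/s
ΔT = Q/(ṁ·Cp) = 1044.4/(11.1×4.18) = 22.511 K
T_out = 40.8 − 22.511 = 18.289 °C

T_out = 18.3 °C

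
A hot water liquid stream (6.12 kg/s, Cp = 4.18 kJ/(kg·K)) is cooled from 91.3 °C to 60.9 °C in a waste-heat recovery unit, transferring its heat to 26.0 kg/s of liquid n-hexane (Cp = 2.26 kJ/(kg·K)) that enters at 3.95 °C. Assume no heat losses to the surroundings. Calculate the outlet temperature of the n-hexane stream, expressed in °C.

T_c,out = 17.2 °C

Heat released by hot stream: Q = 6.12 × 4.18 × (91.3 − 60.9) = 777.68 kJ/s
Energy balance on cold side (adiabatic exchanger): Q = ṁ_c·Cp_c·(T_c,out − T_c,in)
T_c,out = 3.95 + 777.68/(26.0 × 2.26) = 17.185 °C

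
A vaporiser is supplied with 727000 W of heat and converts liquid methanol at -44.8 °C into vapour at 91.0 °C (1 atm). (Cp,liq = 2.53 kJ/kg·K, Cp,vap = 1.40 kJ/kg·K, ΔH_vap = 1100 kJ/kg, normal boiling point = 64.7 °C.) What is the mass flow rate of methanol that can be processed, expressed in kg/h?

Δh = 2.53×(64.7−-44.8) + 1100 + 1.40×(91.0−64.7) = 1413.9 kJ/kg
Q = 727000 W = 727 kJ/s = 2.6172e+06 kJ/h
ṁ = Q/Δh = 2.6172e+06 / 1413.9 = 1851.1 kg/h

ṁ = 1850 kg/h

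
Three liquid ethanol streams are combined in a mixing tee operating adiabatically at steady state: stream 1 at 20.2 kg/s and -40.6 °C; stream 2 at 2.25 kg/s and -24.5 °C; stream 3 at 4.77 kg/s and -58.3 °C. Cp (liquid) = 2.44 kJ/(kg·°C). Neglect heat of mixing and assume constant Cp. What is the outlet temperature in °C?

T_out = -42.4 °C

Energy balance with Q = 0: Σ ṁᵢCp,ᵢ(T_out − Tᵢ) = 0
T_out = Σ ṁᵢCp,ᵢTᵢ / Σ ṁᵢCp,ᵢ
      = -2814.1 / 66.417 = -42.371 °C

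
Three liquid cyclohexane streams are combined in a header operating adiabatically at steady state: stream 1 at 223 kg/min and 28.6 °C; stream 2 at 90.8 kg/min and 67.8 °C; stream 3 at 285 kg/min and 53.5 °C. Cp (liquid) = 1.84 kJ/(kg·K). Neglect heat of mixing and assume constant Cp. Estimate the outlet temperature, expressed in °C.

T_out = 46.4 °C

Adiabatic, steady state ⇒ Σ ṁᵢCp,ᵢ(T_out − Tᵢ) = 0
T_out = Σ ṁᵢCp,ᵢTᵢ / Σ ṁᵢCp,ᵢ
      = 51118 / 1101.8 = 46.395 °C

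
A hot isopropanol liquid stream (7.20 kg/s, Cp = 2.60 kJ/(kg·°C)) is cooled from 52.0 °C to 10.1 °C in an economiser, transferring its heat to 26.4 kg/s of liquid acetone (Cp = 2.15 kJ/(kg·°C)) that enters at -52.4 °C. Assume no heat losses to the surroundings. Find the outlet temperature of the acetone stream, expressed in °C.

T_c,out = -38.6 °C

Heat released by hot stream: Q = 7.20 × 2.60 × (52.0 − 10.1) = 784.37 kJ/s
Energy balance on cold side (adiabatic exchanger): Q = ṁ_c·Cp_c·(T_c,out − T_c,in)
T_c,out = -52.4 + 784.37/(26.4 × 2.15) = -38.581 °C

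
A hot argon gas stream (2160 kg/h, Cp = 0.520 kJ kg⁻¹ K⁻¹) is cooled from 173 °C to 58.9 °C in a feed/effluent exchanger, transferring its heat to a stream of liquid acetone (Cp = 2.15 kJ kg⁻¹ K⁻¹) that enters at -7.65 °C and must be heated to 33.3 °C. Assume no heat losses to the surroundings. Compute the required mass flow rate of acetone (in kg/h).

Heat released by hot stream: Q = 2160 × 0.520 × (173 − 58.9) = 128160 kJ/h
Energy balance on cold side (adiabatic exchanger): Q = ṁ_c·Cp_c·(T_c,out − T_c,in)
ṁ_c = 128160 / [2.15 × (33.3 − -7.65)] = 1455.6 kg/h

ṁ_c = 1460 kg/h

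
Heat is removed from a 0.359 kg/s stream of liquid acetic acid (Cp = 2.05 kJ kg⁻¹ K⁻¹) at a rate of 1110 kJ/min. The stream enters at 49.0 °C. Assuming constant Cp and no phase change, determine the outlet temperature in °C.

Q = 1110 kJ/min = 18.5 kJ/s
ΔT = Q/(ṁ·Cp) = 18.5/(0.359×2.05) = 25.138 K
T_out = 49.0 − 25.138 = 23.862 °C

T_out = 23.9 °C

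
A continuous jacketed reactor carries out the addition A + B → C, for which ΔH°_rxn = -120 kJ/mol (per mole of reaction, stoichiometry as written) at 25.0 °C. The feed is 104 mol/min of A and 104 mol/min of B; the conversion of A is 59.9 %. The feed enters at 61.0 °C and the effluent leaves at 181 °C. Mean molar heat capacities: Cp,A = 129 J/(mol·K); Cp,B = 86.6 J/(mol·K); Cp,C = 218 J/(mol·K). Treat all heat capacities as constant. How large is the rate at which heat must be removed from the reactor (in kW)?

Extent of reaction ξ = 0.599 × 104 = 62.296 mol/min
Reaction term: ξ·ΔH°_rxn = 62.296 × -120 = -7475.5 kJ/min
Sensible, feed 61.0→25 °C: -807.21 kJ/min
Outlet flows (mol/min): A 41.704, B 41.704, C 62.296
Sensible, products 25→181 °C: 3521.2 kJ/min
Q = ΔH = -4761.5 kJ/min = -79.358 kW
Heat removed = 79.358 kW

Q_out = 79.4 kW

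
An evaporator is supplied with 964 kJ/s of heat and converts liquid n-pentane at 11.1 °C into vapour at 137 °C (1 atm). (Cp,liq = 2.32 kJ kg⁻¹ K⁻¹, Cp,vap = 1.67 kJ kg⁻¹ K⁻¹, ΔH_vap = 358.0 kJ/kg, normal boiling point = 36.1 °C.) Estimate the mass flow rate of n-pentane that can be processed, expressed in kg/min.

ṁ = 99.0 kg/min

Δh = 2.32×(36.1−11.1) + 358.0 + 1.67×(137−36.1) = 584.5 kJ/kg
Q = 964 kJ/s = 964 kJ/s = 57840 kJ/min
ṁ = Q/Δh = 57840 / 584.5 = 98.956 kg/min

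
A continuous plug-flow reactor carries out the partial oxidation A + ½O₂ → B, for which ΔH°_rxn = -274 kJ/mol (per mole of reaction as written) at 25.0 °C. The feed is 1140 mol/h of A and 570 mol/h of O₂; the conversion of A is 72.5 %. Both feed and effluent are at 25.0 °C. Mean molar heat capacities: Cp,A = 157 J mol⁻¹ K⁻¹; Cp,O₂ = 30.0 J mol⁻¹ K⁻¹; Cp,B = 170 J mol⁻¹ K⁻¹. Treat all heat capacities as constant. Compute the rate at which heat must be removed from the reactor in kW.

Q_out = 62.9 kW

Extent of reaction ξ = 0.725 × 1140 = 826.5 mol/h
Reaction term: ξ·ΔH°_rxn = 826.5 × -274 = -226460 kJ/h
Q = ΔH = -226460 kJ/h = -62.906 kW
Heat removed = 62.906 kW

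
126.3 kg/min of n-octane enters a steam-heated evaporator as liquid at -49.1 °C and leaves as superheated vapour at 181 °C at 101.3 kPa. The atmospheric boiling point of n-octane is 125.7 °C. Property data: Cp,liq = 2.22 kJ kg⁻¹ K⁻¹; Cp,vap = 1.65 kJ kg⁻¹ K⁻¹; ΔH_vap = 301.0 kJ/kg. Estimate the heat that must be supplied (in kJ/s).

liquid -49.1→125.7 °C: 388.06 kJ/kg
vaporisation at 125.7 °C: 301 kJ/kg
vapour 125.7→181 °C: 91.245 kJ/kg
Δh = 388.06 + 301 + 91.245 = 780.3 kJ/kg
Q = ṁ·Δh = 126.3 kg/min × 780.3 kJ/kg = 98552 kJ/min
|Q| = 1642.5 kW

Q = 1640 kJ/s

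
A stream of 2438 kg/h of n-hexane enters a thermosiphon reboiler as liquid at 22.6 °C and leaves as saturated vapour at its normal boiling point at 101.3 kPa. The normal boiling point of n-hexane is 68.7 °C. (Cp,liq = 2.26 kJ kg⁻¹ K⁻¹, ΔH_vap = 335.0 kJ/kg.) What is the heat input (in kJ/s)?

liquid 22.6→68.7 °C: 104.19 kJ/kg
vaporisation at 68.7 °C: 335 kJ/kg
Δh = 104.19 + 335 = 439.19 kJ/kg
Q = ṁ·Δh = 2438 kg/h × 439.19 kJ/kg = 1.0707e+06 kJ/h
|Q| = 297.43 kW

Q = 297 kJ/s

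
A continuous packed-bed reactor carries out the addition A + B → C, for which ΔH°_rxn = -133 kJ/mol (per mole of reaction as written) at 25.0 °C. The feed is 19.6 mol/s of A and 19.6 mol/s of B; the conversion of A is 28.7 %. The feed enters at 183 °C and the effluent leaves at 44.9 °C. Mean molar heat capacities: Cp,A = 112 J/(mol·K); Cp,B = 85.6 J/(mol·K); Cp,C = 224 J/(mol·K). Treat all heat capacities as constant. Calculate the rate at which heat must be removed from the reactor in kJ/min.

Extent of reaction ξ = 0.287 × 19.6 = 5.6252 mol/s
Reaction term: ξ·ΔH°_rxn = 5.6252 × -133 = -748.15 kJ/s
Sensible, feed 183→25 °C: -611.93 kJ/s
Outlet flows (mol/s): A 13.975, B 13.975, C 5.6252
Sensible, products 25→44.9 °C: 80.027 kJ/s
Q = ΔH = -1280.1 kJ/s = -1280.1 kW
Heat removed = 76803 kJ/min

Q_out = 76800 kJ/min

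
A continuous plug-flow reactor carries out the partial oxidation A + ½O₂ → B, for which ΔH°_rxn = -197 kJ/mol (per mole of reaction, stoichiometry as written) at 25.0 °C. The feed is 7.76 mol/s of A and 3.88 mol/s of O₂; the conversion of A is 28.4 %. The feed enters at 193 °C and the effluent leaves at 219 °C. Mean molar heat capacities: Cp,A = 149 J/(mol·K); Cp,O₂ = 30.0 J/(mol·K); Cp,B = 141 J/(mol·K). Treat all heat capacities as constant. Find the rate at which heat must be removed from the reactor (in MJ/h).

Extent of reaction ξ = 0.284 × 7.76 = 2.2038 mol/s
Reaction term: ξ·ΔH°_rxn = 2.2038 × -197 = -434.16 kJ/s
Sensible, feed 193→25 °C: -213.8 kJ/s
Outlet flows (mol/s): A 5.5562, O₂ 2.7781, B 2.2038
Sensible, products 25→219 °C: 237.06 kJ/s
Q = ΔH = -410.9 kJ/s = -410.9 kW
Heat removed = 1479.2 MJ/h

Q_out = 1480 MJ/h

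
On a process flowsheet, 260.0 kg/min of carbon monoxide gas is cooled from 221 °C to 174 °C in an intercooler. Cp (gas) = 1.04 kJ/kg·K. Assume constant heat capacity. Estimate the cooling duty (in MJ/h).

Q_c = 763 MJ/h

Q = ṁ·Cp·ΔT = 260.0 × 1.04 × (174 − 221) = -12709 kJ/min
Converting: 12709 / 60 s = 211.81 kW
Cooling duty = 762.53 MJ/h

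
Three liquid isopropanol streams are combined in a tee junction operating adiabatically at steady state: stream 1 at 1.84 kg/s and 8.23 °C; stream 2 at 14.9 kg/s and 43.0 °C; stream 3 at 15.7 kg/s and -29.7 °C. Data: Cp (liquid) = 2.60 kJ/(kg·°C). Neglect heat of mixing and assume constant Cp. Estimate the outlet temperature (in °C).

No heat crosses the boundary, so H_out = H_in.
T_out = Σ ṁᵢCp,ᵢTᵢ / Σ ṁᵢCp,ᵢ
      = 492.84 / 84.344 = 5.8432 °C

T_out = 5.84 °C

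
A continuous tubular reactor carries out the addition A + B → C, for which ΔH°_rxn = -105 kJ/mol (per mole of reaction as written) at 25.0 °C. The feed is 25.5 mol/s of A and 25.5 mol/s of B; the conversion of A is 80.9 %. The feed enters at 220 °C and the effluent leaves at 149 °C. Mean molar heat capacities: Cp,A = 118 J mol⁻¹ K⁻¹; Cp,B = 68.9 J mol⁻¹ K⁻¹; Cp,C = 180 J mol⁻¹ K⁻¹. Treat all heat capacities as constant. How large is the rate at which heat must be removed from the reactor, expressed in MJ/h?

Extent of reaction ξ = 0.809 × 25.5 = 20.63 mol/s
Reaction term: ξ·ΔH°_rxn = 20.63 × -105 = -2166.1 kJ/s
Sensible, feed 220→25 °C: -929.36 kJ/s
Outlet flows (mol/s): A 4.8705, B 4.8705, C 20.63
Sensible, products 25→149 °C: 573.33 kJ/s
Q = ΔH = -2522.1 kJ/s = -2522.1 kW
Heat removed = 9079.7 MJ/h

Q_out = 9080 MJ/h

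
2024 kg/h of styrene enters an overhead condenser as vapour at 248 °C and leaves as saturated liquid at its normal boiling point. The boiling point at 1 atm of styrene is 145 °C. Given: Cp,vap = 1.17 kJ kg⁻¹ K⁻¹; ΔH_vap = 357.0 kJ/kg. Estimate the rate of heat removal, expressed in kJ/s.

vapour 248→145 °C: -120.51 kJ/kg
condensation at 145 °C: -357 kJ/kg
Δh = -120.51 + -357 = -477.51 kJ/kg
Q = ṁ·Δh = 2024 kg/h × -477.51 kJ/kg = -966480 kJ/h
|Q| = 268.47 kW

Q_c = 268 kJ/s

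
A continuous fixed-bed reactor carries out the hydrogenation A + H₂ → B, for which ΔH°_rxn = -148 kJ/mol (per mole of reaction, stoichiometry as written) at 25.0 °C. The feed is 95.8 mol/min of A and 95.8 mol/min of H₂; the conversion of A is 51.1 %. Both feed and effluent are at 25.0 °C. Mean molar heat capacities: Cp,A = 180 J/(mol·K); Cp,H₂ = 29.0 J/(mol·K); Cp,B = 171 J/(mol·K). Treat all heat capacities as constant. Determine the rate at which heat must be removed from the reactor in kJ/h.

Extent of reaction ξ = 0.511 × 95.8 = 48.954 mol/min
Reaction term: ξ·ΔH°_rxn = 48.954 × -148 = -7245.2 kJ/min
Q = ΔH = -7245.2 kJ/min = -120.75 kW
Heat removed = 434710 kJ/h

Q_out = 435000 kJ/h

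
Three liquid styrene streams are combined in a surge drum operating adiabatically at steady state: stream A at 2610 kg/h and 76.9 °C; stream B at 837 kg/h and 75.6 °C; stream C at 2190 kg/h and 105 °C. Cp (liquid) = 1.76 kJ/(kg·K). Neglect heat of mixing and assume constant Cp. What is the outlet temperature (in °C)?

T_out = 87.6 °C

No heat crosses the boundary, so H_out = H_in.
Σ ṁᵢCp,ᵢTᵢ = 2610×1.76×76.9 + 837×1.76×75.6 + 2190×1.76×105 = 869330
Σ ṁᵢCp,ᵢ = 2610×1.76 + 837×1.76 + 2190×1.76 = 9921.1
T_out = 869330 / 9921.1 = 87.624 °C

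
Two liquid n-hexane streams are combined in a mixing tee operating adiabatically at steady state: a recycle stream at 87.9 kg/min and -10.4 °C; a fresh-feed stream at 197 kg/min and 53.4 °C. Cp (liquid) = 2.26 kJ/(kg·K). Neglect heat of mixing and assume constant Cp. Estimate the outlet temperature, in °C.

T_out = 33.7 °C

Energy balance with Q = 0: Σ ṁᵢCp,ᵢ(T_out − Tᵢ) = 0
T_out = Σ ṁᵢCp,ᵢTᵢ / Σ ṁᵢCp,ᵢ
      = 21709 / 643.87 = 33.716 °C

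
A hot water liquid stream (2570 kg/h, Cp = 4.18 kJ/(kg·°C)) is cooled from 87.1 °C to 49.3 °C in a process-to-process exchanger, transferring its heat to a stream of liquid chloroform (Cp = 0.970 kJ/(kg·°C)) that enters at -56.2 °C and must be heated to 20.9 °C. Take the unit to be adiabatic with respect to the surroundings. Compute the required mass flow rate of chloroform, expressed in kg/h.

Heat released by hot stream: Q = 2570 × 4.18 × (87.1 − 49.3) = 406070 kJ/h
Energy balance on cold side (adiabatic exchanger): Q = ṁ_c·Cp_c·(T_c,out − T_c,in)
ṁ_c = 406070 / [0.970 × (20.9 − -56.2)] = 5429.7 kg/h

ṁ_c = 5430 kg/h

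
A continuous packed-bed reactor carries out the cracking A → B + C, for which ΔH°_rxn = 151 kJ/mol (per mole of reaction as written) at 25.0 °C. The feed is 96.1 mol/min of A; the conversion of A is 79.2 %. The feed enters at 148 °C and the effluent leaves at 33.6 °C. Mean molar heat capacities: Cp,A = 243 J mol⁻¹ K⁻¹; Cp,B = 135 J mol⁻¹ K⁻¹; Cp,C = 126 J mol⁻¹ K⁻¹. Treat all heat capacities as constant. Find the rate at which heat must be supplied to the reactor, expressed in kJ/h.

Q_in = 530000 kJ/h

Extent of reaction ξ = 0.792 × 96.1 = 76.111 mol/min
Reaction term: ξ·ΔH°_rxn = 76.111 × 151 = 11493 kJ/min
Sensible, feed 148→25 °C: -2872.3 kJ/min
Outlet flows (mol/min): A 19.989, B 76.111, C 76.111
Sensible, products 25→33.6 °C: 212.61 kJ/min
Q = ΔH = 8833.1 kJ/min = 147.22 kW
Heat supplied = 529980 kJ/h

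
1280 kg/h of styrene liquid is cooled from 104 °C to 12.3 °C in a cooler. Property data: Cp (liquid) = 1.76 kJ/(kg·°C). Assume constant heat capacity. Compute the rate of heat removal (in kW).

Q_c = 57.4 kW

Q = ṁ·Cp·ΔT = 1280 × 1.76 × (12.3 − 104) = -206580 kJ/h
Converting: 206580 / 3600 s = 57.384 kW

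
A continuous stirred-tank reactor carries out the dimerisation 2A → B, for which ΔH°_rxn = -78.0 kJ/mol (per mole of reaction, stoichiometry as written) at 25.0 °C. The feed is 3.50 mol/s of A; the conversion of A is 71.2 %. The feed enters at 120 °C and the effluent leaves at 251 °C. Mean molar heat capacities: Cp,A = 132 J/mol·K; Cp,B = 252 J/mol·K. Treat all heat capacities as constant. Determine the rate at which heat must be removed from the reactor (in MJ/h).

Extent of reaction ξ = 0.712 × 3.50 / 2 = 1.246 mol/s
Reaction term: ξ·ΔH°_rxn = 1.246 × -78.0 = -97.188 kJ/s
Sensible, feed 120→25 °C: -43.89 kJ/s
Outlet flows (mol/s): A 1.008, B 1.246
Sensible, products 25→251 °C: 101.03 kJ/s
Q = ΔH = -40.045 kJ/s = -40.045 kW
Heat removed = 144.16 MJ/h

Q_out = 144 MJ/h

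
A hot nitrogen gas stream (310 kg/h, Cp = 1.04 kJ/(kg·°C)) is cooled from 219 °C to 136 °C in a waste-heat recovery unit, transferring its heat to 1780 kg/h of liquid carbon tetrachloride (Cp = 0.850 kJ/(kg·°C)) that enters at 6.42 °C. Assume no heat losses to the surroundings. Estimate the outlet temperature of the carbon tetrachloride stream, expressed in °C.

Heat released by hot stream: Q = 310 × 1.04 × (219 − 136) = 26759 kJ/h
Energy balance on cold side (adiabatic exchanger): Q = ṁ_c·Cp_c·(T_c,out − T_c,in)
T_c,out = 6.42 + 26759/(1780 × 0.850) = 24.106 °C

T_c,out = 24.1 °C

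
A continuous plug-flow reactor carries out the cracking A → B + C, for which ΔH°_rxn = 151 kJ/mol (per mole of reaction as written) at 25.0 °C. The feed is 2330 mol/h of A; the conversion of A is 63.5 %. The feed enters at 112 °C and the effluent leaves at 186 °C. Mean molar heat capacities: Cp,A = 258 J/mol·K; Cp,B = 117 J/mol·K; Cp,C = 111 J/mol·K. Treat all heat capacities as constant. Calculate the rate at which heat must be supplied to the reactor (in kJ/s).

Q_in = 72.4 kJ/s

Extent of reaction ξ = 0.635 × 2330 = 1479.5 mol/h
Reaction term: ξ·ΔH°_rxn = 1479.5 × 151 = 223410 kJ/h
Sensible, feed 112→25 °C: -52299 kJ/h
Outlet flows (mol/h): A 850.45, B 1479.5, C 1479.5
Sensible, products 25→186 °C: 89637 kJ/h
Q = ΔH = 260750 kJ/h = 72.431 kW
Heat supplied = 72.431 kJ/s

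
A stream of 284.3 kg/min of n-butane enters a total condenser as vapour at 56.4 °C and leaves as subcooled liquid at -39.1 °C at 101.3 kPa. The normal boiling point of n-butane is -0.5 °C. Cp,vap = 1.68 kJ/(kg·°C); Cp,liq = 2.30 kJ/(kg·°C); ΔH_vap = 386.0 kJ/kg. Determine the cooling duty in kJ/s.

vapour 56.4→-0.5 °C: -95.592 kJ/kg
condensation at -0.5 °C: -386 kJ/kg
liquid -0.5→-39.1 °C: -88.78 kJ/kg
Δh = -95.592 + -386 + -88.78 = -570.37 kJ/kg
Q = ṁ·Δh = 284.3 kg/min × -570.37 kJ/kg = -162160 kJ/min
|Q| = 2702.6 kW

Q_c = 2700 kJ/s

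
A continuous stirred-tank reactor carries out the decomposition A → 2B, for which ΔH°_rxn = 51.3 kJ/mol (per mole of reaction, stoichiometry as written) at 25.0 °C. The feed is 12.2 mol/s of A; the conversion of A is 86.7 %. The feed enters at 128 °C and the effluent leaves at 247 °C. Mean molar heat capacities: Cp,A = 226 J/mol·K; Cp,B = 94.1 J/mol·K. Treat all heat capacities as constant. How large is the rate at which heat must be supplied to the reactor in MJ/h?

Extent of reaction ξ = 0.867 × 12.2 = 10.577 mol/s
Reaction term: ξ·ΔH°_rxn = 10.577 × 51.3 = 542.62 kJ/s
Sensible, feed 128→25 °C: -283.99 kJ/s
Outlet flows (mol/s): A 1.6226, B 21.155
Sensible, products 25→247 °C: 523.34 kJ/s
Q = ΔH = 781.97 kJ/s = 781.97 kW
Heat supplied = 2815.1 MJ/h

Q_in = 2820 MJ/h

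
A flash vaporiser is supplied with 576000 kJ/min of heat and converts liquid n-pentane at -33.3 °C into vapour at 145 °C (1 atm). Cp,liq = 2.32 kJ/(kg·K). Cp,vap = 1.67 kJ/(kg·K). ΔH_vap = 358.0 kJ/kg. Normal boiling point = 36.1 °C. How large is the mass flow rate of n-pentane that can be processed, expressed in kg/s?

Δh = 2.32×(36.1−-33.3) + 358.0 + 1.67×(145−36.1) = 700.87 kJ/kg
Q = 576000 kJ/min = 9600 kJ/s = 9600 kJ/s
ṁ = Q/Δh = 9600 / 700.87 = 13.697 kg/s

ṁ = 13.7 kg/s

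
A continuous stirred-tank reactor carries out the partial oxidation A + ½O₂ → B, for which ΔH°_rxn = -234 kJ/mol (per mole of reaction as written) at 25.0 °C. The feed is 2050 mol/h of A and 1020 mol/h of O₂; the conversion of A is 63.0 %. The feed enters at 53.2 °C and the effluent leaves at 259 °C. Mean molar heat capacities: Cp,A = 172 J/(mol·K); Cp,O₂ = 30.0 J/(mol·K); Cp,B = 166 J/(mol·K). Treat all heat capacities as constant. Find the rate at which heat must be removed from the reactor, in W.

Q_out = 63800 W

Extent of reaction ξ = 0.630 × 2050 = 1291.5 mol/h
Reaction term: ξ·ΔH°_rxn = 1291.5 × -234 = -302210 kJ/h
Sensible, feed 53.2→25 °C: -10806 kJ/h
Outlet flows (mol/h): A 758.5, O₂ 374.25, B 1291.5
Sensible, products 25→259 °C: 83322 kJ/h
Q = ΔH = -229690 kJ/h = -63.804 kW
Heat removed = 63804 W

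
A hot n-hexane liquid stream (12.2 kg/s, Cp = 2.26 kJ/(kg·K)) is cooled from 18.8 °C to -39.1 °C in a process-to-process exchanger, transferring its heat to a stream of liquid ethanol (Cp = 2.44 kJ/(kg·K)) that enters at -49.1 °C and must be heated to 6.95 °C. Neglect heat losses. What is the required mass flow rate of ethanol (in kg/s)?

Heat released by hot stream: Q = 12.2 × 2.26 × (18.8 − -39.1) = 1596.4 kJ/s
Energy balance on cold side (adiabatic exchanger): Q = ṁ_c·Cp_c·(T_c,out − T_c,in)
ṁ_c = 1596.4 / [2.44 × (6.95 − -49.1)] = 11.673 kg/s

ṁ_c = 11.7 kg/s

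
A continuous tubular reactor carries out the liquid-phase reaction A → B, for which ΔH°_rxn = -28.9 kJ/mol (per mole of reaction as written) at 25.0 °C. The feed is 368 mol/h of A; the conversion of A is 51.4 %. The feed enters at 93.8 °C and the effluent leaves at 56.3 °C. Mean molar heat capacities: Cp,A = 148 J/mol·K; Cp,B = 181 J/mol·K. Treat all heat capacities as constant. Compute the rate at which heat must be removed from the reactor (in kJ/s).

Extent of reaction ξ = 0.514 × 368 = 189.15 mol/h
Reaction term: ξ·ΔH°_rxn = 189.15 × -28.9 = -5466.5 kJ/h
Sensible, feed 93.8→25 °C: -3747.1 kJ/h
Outlet flows (mol/h): A 178.85, B 189.15
Sensible, products 25→56.3 °C: 1900.1 kJ/h
Q = ΔH = -7313.5 kJ/h = -2.0315 kW
Heat removed = 2.0315 kJ/s

Q_out = 2.03 kJ/s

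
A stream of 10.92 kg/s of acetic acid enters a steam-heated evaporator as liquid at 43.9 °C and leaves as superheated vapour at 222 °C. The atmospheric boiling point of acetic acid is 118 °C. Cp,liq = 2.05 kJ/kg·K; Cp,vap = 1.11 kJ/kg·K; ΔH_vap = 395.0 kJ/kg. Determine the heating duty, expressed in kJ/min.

Q = 434000 kJ/min

liquid 43.9→118 °C: 151.9 kJ/kg
vaporisation at 118 °C: 395 kJ/kg
vapour 118→222 °C: 115.44 kJ/kg
Δh = 151.9 + 395 + 115.44 = 662.35 kJ/kg
Q = ṁ·Δh = 10.92 kg/s × 662.35 kJ/kg = 7232.8 kJ/s
|Q| = 7232.8 kW = 433970 kJ/min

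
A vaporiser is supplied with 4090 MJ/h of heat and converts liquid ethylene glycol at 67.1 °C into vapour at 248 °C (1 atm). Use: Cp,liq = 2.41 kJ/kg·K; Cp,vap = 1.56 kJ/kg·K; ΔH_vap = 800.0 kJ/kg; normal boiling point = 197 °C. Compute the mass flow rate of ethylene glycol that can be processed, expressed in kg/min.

Δh = 2.41×(197−67.1) + 800.0 + 1.56×(248−197) = 1192.6 kJ/kg
Q = 4090 MJ/h = 1136.1 kJ/s = 68167 kJ/min
ṁ = Q/Δh = 68167 / 1192.6 = 57.157 kg/min

ṁ = 57.2 kg/min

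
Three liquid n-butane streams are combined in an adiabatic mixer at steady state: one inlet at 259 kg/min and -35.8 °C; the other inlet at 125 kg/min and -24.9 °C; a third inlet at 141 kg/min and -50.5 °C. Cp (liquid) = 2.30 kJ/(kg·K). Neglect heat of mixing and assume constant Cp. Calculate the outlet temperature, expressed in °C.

Energy balance with Q = 0: Σ ṁᵢCp,ᵢ(T_out − Tᵢ) = 0
T_out = Σ ṁᵢCp,ᵢTᵢ / Σ ṁᵢCp,ᵢ
      = -44862 / 1207.5 = -37.153 °C

T_out = -37.2 °C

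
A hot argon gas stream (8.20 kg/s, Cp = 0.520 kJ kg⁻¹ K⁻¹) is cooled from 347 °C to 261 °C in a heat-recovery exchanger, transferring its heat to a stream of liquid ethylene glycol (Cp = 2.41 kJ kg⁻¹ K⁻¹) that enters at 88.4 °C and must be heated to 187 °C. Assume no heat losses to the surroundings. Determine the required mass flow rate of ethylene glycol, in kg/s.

Heat released by hot stream: Q = 8.20 × 0.520 × (347 − 261) = 366.7 kJ/s
Energy balance on cold side (adiabatic exchanger): Q = ṁ_c·Cp_c·(T_c,out − T_c,in)
ṁ_c = 366.7 / [2.41 × (187 − 88.4)] = 1.5432 kg/s

ṁ_c = 1.54 kg/s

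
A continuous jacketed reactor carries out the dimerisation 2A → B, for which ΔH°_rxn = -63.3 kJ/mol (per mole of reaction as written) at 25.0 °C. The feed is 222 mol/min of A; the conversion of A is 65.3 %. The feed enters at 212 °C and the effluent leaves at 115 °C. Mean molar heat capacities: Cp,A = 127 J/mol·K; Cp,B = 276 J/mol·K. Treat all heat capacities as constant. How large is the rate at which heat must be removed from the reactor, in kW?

Extent of reaction ξ = 0.653 × 222 / 2 = 72.483 mol/min
Reaction term: ξ·ΔH°_rxn = 72.483 × -63.3 = -4588.2 kJ/min
Sensible, feed 212→25 °C: -5272.3 kJ/min
Outlet flows (mol/min): A 77.034, B 72.483
Sensible, products 25→115 °C: 2681 kJ/min
Q = ΔH = -7179.5 kJ/min = -119.66 kW
Heat removed = 119.66 kW

Q_out = 120 kW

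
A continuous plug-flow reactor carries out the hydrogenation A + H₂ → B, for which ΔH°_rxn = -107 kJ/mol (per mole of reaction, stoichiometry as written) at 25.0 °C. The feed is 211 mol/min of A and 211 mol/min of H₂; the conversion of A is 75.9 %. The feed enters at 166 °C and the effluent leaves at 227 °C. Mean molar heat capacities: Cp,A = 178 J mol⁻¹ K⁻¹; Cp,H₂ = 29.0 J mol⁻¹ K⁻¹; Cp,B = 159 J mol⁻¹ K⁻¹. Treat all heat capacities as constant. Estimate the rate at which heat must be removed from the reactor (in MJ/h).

Extent of reaction ξ = 0.759 × 211 = 160.15 mol/min
Reaction term: ξ·ΔH°_rxn = 160.15 × -107 = -17136 kJ/min
Sensible, feed 166→25 °C: -6158.5 kJ/min
Outlet flows (mol/min): A 50.851, H₂ 50.851, B 160.15
Sensible, products 25→227 °C: 7269.9 kJ/min
Q = ΔH = -16024 kJ/min = -267.07 kW
Heat removed = 961.47 MJ/h

Q_out = 961 MJ/h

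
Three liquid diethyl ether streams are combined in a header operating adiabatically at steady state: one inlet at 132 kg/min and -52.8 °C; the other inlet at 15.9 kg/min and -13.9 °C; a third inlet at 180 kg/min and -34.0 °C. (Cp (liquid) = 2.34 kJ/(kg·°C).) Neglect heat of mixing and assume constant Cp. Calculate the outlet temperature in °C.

T_out = -40.6 °C

Energy balance with Q = 0: Σ ṁᵢCp,ᵢ(T_out − Tᵢ) = 0
T_out = Σ ṁᵢCp,ᵢTᵢ / Σ ṁᵢCp,ᵢ
      = -31147 / 767.29 = -40.594 °C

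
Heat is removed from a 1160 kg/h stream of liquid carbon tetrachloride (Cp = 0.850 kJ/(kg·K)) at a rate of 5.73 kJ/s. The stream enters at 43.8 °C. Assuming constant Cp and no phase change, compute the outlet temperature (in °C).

Q = 5.73 kJ/s = 20628 kJ/h
ΔT = Q/(ṁ·Cp) = 20628/(1160×0.850) = 20.921 K
T_out = 43.8 − 20.921 = 22.879 °C

T_out = 22.9 °C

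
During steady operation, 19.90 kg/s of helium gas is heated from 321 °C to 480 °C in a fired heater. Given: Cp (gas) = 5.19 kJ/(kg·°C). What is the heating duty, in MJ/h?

Q = ṁ·Cp·ΔT = 19.90 × 5.19 × (480 − 321) = 16422 kJ/s
Heating duty = 59118 MJ/h

Q = 59100 MJ/h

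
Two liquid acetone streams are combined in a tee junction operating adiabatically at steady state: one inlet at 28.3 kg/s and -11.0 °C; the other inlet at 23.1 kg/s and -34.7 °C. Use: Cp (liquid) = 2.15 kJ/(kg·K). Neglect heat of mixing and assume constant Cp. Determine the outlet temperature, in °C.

No heat crosses the boundary, so H_out = H_in.
Σ ṁᵢCp,ᵢTᵢ = 28.3×2.15×-11.0 + 23.1×2.15×-34.7 = -2392.7
Σ ṁᵢCp,ᵢ = 28.3×2.15 + 23.1×2.15 = 110.51
T_out = -2392.7 / 110.51 = -21.651 °C

T_out = -21.7 °C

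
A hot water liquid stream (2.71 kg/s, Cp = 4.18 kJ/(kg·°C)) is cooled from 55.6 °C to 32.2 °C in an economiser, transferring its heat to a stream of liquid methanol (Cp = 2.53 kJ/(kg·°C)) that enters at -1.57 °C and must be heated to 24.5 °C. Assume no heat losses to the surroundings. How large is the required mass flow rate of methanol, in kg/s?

ṁ_c = 4.02 kg/s

Heat released by hot stream: Q = 2.71 × 4.18 × (55.6 − 32.2) = 265.07 kJ/s
Energy balance on cold side (adiabatic exchanger): Q = ṁ_c·Cp_c·(T_c,out − T_c,in)
ṁ_c = 265.07 / [2.53 × (24.5 − -1.57)] = 4.0188 kg/s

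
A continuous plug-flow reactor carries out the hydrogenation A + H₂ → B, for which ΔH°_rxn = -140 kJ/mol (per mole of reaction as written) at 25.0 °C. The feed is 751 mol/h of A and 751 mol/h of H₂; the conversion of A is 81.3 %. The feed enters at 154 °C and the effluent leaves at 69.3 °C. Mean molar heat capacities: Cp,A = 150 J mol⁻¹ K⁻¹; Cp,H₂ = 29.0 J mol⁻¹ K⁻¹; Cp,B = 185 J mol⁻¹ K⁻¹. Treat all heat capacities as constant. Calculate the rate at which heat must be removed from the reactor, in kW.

Extent of reaction ξ = 0.813 × 751 = 610.56 mol/h
Reaction term: ξ·ΔH°_rxn = 610.56 × -140 = -85479 kJ/h
Sensible, feed 154→25 °C: -17341 kJ/h
Outlet flows (mol/h): A 140.44, H₂ 140.44, B 610.56
Sensible, products 25→69.3 °C: 6117.5 kJ/h
Q = ΔH = -96703 kJ/h = -26.862 kW
Heat removed = 26.862 kW

Q_out = 26.9 kW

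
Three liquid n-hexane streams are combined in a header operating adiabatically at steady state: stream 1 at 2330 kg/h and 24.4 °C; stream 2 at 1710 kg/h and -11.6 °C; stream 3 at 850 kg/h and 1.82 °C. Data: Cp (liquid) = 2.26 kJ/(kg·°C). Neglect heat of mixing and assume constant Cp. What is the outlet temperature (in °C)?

No heat crosses the boundary, so H_out = H_in.
Σ ṁᵢCp,ᵢTᵢ = 2330×2.26×24.4 + 1710×2.26×-11.6 + 850×2.26×1.82 = 87152
Σ ṁᵢCp,ᵢ = 2330×2.26 + 1710×2.26 + 850×2.26 = 11051
T_out = 87152 / 11051 = 7.8861 °C

T_out = 7.89 °C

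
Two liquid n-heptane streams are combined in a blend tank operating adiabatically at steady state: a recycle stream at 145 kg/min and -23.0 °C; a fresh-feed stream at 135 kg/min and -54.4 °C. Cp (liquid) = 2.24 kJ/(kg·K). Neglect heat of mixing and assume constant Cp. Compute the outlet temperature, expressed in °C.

T_out = -38.1 °C

Energy balance with Q = 0: Σ ṁᵢCp,ᵢ(T_out − Tᵢ) = 0
T_out = Σ ṁᵢCp,ᵢTᵢ / Σ ṁᵢCp,ᵢ
      = -23921 / 627.2 = -38.139 °C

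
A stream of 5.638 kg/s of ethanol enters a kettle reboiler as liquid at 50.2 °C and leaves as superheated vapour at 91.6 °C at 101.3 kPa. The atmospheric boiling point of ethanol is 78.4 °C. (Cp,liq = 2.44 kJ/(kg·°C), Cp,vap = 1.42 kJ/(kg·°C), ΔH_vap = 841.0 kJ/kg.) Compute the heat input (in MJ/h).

liquid 50.2→78.4 °C: 68.808 kJ/kg
vaporisation at 78.4 °C: 841 kJ/kg
vapour 78.4→91.6 °C: 18.744 kJ/kg
Δh = 68.808 + 841 + 18.744 = 928.55 kJ/kg
Q = ṁ·Δh = 5.638 kg/s × 928.55 kJ/kg = 5235.2 kJ/s
|Q| = 5235.2 kW = 18847 MJ/h

Q = 18800 MJ/h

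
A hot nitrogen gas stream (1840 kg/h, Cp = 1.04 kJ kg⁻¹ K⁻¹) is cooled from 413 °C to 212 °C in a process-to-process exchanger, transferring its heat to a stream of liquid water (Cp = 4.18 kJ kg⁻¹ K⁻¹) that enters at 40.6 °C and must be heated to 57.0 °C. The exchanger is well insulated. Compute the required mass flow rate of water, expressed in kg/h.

ṁ_c = 5610 kg/h

Heat released by hot stream: Q = 1840 × 1.04 × (413 − 212) = 384630 kJ/h
Energy balance on cold side (adiabatic exchanger): Q = ṁ_c·Cp_c·(T_c,out − T_c,in)
ṁ_c = 384630 / [4.18 × (57.0 − 40.6)] = 5610.8 kg/h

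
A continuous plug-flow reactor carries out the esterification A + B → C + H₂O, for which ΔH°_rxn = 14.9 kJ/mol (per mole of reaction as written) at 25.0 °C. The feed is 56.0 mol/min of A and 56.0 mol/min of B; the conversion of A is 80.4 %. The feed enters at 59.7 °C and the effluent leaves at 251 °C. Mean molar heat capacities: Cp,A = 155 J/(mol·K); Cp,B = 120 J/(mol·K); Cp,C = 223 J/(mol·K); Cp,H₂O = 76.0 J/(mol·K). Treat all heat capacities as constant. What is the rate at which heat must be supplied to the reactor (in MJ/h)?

Q_in = 232 MJ/h

Extent of reaction ξ = 0.804 × 56.0 = 45.024 mol/min
Reaction term: ξ·ΔH°_rxn = 45.024 × 14.9 = 670.86 kJ/min
Sensible, feed 59.7→25 °C: -534.38 kJ/min
Outlet flows (mol/min): A 10.976, B 10.976, C 45.024, H₂O 45.024
Sensible, products 25→251 °C: 3724.6 kJ/min
Q = ΔH = 3861.1 kJ/min = 64.351 kW
Heat supplied = 231.67 MJ/h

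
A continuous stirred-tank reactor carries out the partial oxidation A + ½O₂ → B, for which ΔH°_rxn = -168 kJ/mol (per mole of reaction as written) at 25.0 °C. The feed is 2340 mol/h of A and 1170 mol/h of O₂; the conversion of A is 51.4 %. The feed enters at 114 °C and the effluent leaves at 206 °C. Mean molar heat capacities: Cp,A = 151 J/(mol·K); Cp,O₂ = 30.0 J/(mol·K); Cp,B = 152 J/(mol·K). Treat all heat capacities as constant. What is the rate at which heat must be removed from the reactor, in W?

Q_out = 47000 W

Extent of reaction ξ = 0.514 × 2340 = 1202.8 mol/h
Reaction term: ξ·ΔH°_rxn = 1202.8 × -168 = -202060 kJ/h
Sensible, feed 114→25 °C: -34571 kJ/h
Outlet flows (mol/h): A 1137.2, O₂ 568.62, B 1202.8
Sensible, products 25→206 °C: 67260 kJ/h
Q = ΔH = -169370 kJ/h = -47.049 kW
Heat removed = 47049 W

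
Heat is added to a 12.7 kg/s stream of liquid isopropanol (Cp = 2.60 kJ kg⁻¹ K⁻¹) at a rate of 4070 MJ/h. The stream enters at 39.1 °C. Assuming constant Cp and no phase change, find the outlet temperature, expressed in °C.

Q = 4070 MJ/h = 1130.6 kJ/s
ΔT = Q/(ṁ·Cp) = 1130.6/(12.7×2.60) = 34.239 K
T_out = 39.1 + 34.239 = 73.339 °C

T_out = 73.3 °C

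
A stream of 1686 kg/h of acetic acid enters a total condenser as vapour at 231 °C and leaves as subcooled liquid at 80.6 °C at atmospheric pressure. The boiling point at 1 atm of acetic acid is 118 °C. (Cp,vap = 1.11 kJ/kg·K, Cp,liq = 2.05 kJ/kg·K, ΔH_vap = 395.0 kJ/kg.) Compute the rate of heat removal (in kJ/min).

vapour 231→118 °C: -125.43 kJ/kg
condensation at 118 °C: -395 kJ/kg
liquid 118→80.6 °C: -76.67 kJ/kg
Δh = -125.43 + -395 + -76.67 = -597.1 kJ/kg
Q = ṁ·Δh = 1686 kg/h × -597.1 kJ/kg = -1.0067e+06 kJ/h
|Q| = 279.64 kW = 16779 kJ/min

Q_c = 16800 kJ/min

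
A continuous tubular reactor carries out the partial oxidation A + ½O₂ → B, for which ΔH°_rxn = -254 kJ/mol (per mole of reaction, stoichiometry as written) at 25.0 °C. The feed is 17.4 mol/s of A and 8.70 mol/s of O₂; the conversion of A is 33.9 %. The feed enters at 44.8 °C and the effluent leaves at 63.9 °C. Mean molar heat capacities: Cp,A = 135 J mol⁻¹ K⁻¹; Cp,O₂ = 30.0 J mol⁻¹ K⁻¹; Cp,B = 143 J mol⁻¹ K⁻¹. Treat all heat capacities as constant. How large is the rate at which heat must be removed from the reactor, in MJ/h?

Q_out = 5220 MJ/h

Extent of reaction ξ = 0.339 × 17.4 = 5.8986 mol/s
Reaction term: ξ·ΔH°_rxn = 5.8986 × -254 = -1498.2 kJ/s
Sensible, feed 44.8→25 °C: -51.678 kJ/s
Outlet flows (mol/s): A 11.501, O₂ 5.7507, B 5.8986
Sensible, products 25→63.9 °C: 99.923 kJ/s
Q = ΔH = -1450 kJ/s = -1450 kW
Heat removed = 5220 MJ/h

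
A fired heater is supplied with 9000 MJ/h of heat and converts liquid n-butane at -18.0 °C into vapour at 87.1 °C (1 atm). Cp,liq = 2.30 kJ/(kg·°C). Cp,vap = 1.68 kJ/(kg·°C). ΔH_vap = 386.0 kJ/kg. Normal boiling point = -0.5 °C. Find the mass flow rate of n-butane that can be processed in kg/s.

Δh = 2.30×(-0.5−-18.0) + 386.0 + 1.68×(87.1−-0.5) = 573.42 kJ/kg
Q = 9000 MJ/h = 2500 kJ/s = 2500 kJ/s
ṁ = Q/Δh = 2500 / 573.42 = 4.3598 kg/s

ṁ = 4.36 kg/s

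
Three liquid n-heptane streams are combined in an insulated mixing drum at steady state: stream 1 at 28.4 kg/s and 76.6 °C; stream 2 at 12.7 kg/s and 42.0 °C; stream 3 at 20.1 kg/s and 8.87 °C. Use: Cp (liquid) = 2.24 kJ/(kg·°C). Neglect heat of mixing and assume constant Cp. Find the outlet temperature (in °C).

Energy balance with Q = 0: Σ ṁᵢCp,ᵢ(T_out − Tᵢ) = 0
T_out = Σ ṁᵢCp,ᵢTᵢ / Σ ṁᵢCp,ᵢ
      = 6467.2 / 137.09 = 47.175 °C

T_out = 47.2 °C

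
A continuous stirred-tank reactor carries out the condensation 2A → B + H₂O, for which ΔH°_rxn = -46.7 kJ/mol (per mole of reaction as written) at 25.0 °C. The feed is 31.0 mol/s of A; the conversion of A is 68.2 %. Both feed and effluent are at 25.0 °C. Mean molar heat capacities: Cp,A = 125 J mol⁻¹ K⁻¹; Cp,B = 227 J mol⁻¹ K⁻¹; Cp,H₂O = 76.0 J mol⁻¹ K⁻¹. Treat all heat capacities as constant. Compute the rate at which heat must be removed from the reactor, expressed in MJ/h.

Q_out = 1780 MJ/h

Extent of reaction ξ = 0.682 × 31.0 / 2 = 10.571 mol/s
Reaction term: ξ·ΔH°_rxn = 10.571 × -46.7 = -493.67 kJ/s
Q = ΔH = -493.67 kJ/s = -493.67 kW
Heat removed = 1777.2 MJ/h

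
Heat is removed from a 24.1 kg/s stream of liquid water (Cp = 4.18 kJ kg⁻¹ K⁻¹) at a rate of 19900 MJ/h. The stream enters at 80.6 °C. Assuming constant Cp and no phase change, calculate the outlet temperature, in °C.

T_out = 25.7 °C

Q = 19900 MJ/h = 5527.8 kJ/s
ΔT = Q/(ṁ·Cp) = 5527.8/(24.1×4.18) = 54.873 K
T_out = 80.6 − 54.873 = 25.727 °C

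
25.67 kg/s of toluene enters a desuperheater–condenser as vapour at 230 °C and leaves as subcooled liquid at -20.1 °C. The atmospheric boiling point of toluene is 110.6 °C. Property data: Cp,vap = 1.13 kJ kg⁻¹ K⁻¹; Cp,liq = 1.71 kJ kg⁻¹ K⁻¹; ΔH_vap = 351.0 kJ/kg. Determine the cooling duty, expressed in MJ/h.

vapour 230→110.6 °C: -134.92 kJ/kg
condensation at 110.6 °C: -351 kJ/kg
liquid 110.6→-20.1 °C: -223.5 kJ/kg
Δh = -134.92 + -351 + -223.5 = -709.42 kJ/kg
Q = ṁ·Δh = 25.67 kg/s × -709.42 kJ/kg = -18211 kJ/s
|Q| = 18211 kW = 65559 MJ/h

Q_c = 65600 MJ/h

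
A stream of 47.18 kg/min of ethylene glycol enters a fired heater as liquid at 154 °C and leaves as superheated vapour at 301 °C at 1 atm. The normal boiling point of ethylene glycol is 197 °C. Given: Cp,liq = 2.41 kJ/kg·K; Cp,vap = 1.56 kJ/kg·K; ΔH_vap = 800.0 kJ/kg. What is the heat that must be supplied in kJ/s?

Q = 838 kJ/s

liquid 154→197 °C: 103.63 kJ/kg
vaporisation at 197 °C: 800 kJ/kg
vapour 197→301 °C: 162.24 kJ/kg
Δh = 103.63 + 800 + 162.24 = 1065.9 kJ/kg
Q = ṁ·Δh = 47.18 kg/min × 1065.9 kJ/kg = 50288 kJ/min
|Q| = 838.13 kW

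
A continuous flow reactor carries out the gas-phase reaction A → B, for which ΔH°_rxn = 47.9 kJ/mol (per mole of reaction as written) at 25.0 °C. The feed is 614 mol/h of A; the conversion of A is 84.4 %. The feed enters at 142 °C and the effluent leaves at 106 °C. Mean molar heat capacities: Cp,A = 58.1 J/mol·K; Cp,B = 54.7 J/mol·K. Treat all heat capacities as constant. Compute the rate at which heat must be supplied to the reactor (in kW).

Extent of reaction ξ = 0.844 × 614 = 518.22 mol/h
Reaction term: ξ·ΔH°_rxn = 518.22 × 47.9 = 24823 kJ/h
Sensible, feed 142→25 °C: -4173.8 kJ/h
Outlet flows (mol/h): A 95.784, B 518.22
Sensible, products 25→106 °C: 2746.8 kJ/h
Q = ΔH = 23396 kJ/h = 6.4988 kW
Heat supplied = 6.4988 kW

Q_in = 6.50 kW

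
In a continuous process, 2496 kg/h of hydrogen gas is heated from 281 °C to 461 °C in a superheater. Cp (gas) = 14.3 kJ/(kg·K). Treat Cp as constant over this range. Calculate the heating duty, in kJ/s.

Q = ṁ·Cp·ΔT = 2496 × 14.3 × (461 − 281) = 6.4247e+06 kJ/h
Converting: 6.4247e+06 / 3600 s = 1784.6 kW

Q = 1780 kJ/s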